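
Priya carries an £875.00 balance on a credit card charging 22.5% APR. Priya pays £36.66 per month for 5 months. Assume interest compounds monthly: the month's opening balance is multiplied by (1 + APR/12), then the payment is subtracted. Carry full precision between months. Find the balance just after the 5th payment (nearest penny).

£769.86

Monthly rate r = 22.5%/12 = 1.875% = 0.01875.
Each month: B ← B·(1+r) − £36.66.
Month 1: interest £16.41; balance after payment £854.75.
Month 2: interest £16.03; balance after payment £834.11.
Month 3: interest £15.64; balance after payment £813.09.
Month 4: interest £15.25; balance after payment £791.68.
Month 5: interest £14.84; balance after payment £769.86.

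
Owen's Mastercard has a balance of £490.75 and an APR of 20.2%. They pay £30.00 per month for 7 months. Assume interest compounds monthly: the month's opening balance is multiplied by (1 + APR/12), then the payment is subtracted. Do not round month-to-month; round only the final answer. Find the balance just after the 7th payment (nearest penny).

£330.67

Monthly rate r = 20.2%/12 = 1.68333% = 0.0168333.
Each month: B ← B·(1+r) − £30.00.
Month 1: interest £8.26; balance after payment £469.01.
Month 2: interest £7.90; balance after payment £446.91.
Month 3: interest £7.52; balance after payment £424.43.
Month 4: interest £7.14; balance after payment £401.57.
Month 5: interest £6.76; balance after payment £378.33.
Month 6: interest £6.37; balance after payment £354.70.
Month 7: interest £5.97; balance after payment £330.67.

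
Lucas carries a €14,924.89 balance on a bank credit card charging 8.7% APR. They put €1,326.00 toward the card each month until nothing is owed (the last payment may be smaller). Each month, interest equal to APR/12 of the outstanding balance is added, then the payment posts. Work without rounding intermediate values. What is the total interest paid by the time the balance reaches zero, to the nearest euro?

€701

Monthly rate r = 8.7%/12 = 0.725% = 0.00725.
Payoff takes n = ⌈−ln(1 − rB₀/P)/ln(1+r)⌉ = ⌈11.784⌉ = 12 payments; the last is €1,040.33.
Total paid = 11·€1,326.00 + €1,040.33 = €15,626.33.
Total interest = total paid − principal = €15,626.33 − €14,924.89 = €701.44.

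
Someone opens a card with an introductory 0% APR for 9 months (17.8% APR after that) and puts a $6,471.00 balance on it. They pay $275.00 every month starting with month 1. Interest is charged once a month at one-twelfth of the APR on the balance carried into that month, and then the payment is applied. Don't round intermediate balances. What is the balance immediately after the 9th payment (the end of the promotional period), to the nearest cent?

$3,996.00

Promo months 1–9 at r₀ = 0%/12 = 0; months 10+ at r₁ = 17.8%/12 = 0.0148333.
After month 9 (no interest yet): B = $6,471.00 − 9·$275.00 = $3,996.00.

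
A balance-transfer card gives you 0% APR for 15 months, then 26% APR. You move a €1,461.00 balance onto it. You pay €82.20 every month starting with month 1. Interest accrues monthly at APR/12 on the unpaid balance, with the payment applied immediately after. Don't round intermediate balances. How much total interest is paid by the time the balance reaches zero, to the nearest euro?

Promo months 1–15 at r₀ = 0%/12 = 0; months 16+ at r₁ = 26%/12 = 0.0216667.
After month 15 (no interest yet): B = €1,461.00 − 15·€82.20 = €228.00.
Then at r₁ with €82.20/mo: n₂ = −ln(1 − r₁·B/P)/ln(1+r₁) ≈ 2.89 → 3 more payments.
Total paid = 17·€82.20 + €73.36 = €1,470.76; interest = €1,470.76 − €1,461.00 = €9.76.

€10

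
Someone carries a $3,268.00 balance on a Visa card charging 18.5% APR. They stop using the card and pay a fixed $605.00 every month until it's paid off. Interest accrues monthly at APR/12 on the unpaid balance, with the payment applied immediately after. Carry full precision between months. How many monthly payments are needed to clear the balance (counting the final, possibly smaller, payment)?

6 months

Monthly rate r = 18.5%/12 = 1.54167% = 0.0154167.
Recurrence: B ← B·(1+r) − $605.00.
Month 1: interest $50.38; balance after payment $2,713.38.
Month 2: interest $41.83; balance after payment $2,150.21.
Month 3: interest $33.15; balance after payment $1,578.36.
Month 4: interest $24.33; balance after payment $997.70.
Month 5: interest $15.38; balance after payment $408.08.
Month 6: interest $6.29; balance after payment $0.00.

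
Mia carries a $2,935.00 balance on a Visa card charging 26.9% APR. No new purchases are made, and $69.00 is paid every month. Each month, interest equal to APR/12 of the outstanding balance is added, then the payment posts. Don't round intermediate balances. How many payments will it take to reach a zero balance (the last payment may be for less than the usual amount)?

139 payments

Monthly rate r = 26.9%/12 = 2.24167% = 0.0224167.
Recurrence: B ← B·(1+r) − $69.00.
Month 1: interest $65.79; balance after payment $2,931.79.
Month 2: interest $65.72; balance after payment $2,928.51.
Closed form: n = −ln(1 − rB₀/P)/ln(1+r) = −ln(0.046479)/ln(1.02242) ≈ 138.424, so the balance reaches zero during payment 139.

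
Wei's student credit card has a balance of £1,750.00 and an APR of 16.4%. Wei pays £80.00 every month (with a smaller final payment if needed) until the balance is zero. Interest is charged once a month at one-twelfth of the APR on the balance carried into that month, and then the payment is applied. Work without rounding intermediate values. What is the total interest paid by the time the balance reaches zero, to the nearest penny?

Monthly rate r = 16.4%/12 = 1.36667% = 0.0136667.
Payoff takes n = ⌈−ln(1 − rB₀/P)/ln(1+r)⌉ = ⌈26.167⌉ = 27 payments; the last is £13.40.
Total paid = 26·£80.00 + £13.40 = £2,093.40.
Total interest = total paid − principal = £2,093.40 − £1,750.00 = £343.40.

£343.40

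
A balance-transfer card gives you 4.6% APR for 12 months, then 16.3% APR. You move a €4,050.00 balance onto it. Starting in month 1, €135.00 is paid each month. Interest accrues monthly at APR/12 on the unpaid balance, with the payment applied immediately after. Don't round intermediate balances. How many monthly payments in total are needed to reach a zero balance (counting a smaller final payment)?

35 months

Promo months 1–12 at r₀ = 4.6%/12 = 0.00383333; months 13+ at r₁ = 16.3%/12 = 0.0135833.
After month 12: iterate B ← B·(1+r₀) − €135.00 for 12 months → €2,585.68.
Then at r₁ with €135.00/mo: n₂ = −ln(1 − r₁·B/P)/ln(1+r₁) ≈ 22.33 → 23 more payments.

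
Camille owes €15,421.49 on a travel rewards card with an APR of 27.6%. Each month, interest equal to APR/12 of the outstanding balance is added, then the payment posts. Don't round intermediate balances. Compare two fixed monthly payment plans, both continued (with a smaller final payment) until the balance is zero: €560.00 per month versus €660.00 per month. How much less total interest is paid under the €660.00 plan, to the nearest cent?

€2,335.78

Monthly rate r = 27.6%/12 = 2.3% = 0.023.
At €560.00/mo: n = ⌈−ln(1 − rB₀/P)/ln(1+r)⌉ = 45 payments (last €72.11); total interest = total paid − €15,421.49 = €9,290.62.
At €660.00/mo: 34 payments (last €596.33); total interest €6,954.84.
Interest saved = €9,290.62 − €6,954.84 = €2,335.78.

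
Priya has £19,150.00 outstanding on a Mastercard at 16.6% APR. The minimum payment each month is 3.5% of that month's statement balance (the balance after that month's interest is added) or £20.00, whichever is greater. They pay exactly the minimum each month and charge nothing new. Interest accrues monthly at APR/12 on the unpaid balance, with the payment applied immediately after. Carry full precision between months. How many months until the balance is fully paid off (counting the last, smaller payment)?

Monthly rate r = 16.6%/12 = 1.38333% = 0.0138333.
While 3.5% of the post-interest balance exceeds £20.00, each month B ← (B·(1+r))·(1 − 0.035), i.e. B shrinks by the factor (1+r)·0.965 = 0.97835.
This holds for months 1–162. Entering month 163 the balance is £552.30; 3.5% of the post-interest balance is now below £20.00, so the flat £20.00 minimum applies from here.
From month 163 a fixed £20.00 at rate r clears £552.30 in 36 more payments. Total: 162 + 36 = 198 months.

198 months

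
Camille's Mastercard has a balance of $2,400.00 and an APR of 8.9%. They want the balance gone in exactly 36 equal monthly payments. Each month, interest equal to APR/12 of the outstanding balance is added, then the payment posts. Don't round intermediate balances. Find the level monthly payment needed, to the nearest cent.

Monthly rate r = 8.9%/12 = 0.741667% = 0.00741667.
Level-payment amortization: P = B₀·r / (1 − (1+r)^(−n)) = 2400.00·0.00741667 / (1 − 1.00742^(−36)).
Denominator 1 − (1+r)^(−36) = 0.233572172.
P = 17.8 / 0.233572172 ≈ 76.21.

$76.21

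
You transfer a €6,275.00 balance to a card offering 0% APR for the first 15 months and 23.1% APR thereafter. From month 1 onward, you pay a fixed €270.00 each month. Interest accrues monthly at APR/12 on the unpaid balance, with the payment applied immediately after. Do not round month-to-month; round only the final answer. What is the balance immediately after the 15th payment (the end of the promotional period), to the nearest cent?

€2,225.00

Promo months 1–15 at r₀ = 0%/12 = 0; months 16+ at r₁ = 23.1%/12 = 0.01925.
After month 15 (no interest yet): B = €6,275.00 − 15·€270.00 = €2,225.00.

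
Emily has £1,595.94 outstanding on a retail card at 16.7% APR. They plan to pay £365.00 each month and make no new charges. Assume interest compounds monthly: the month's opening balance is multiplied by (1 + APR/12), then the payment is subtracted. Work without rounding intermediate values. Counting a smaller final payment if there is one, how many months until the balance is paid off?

Monthly rate r = 16.7%/12 = 1.39167% = 0.0139167.
Recurrence: B ← B·(1+r) − £365.00.
Month 1: interest £22.21; balance after payment £1,253.15.
Month 2: interest £17.44; balance after payment £905.59.
Month 3: interest £12.60; balance after payment £553.19.
Month 4: interest £7.70; balance after payment £195.89.
Month 5: interest £2.73; balance after payment £0.00.

5 payments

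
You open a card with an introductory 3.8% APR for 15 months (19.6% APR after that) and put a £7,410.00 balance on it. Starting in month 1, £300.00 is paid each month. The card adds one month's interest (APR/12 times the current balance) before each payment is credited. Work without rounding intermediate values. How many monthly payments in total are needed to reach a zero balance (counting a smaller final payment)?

27 payments

Promo months 1–15 at r₀ = 3.8%/12 = 0.00316667; months 16+ at r₁ = 19.6%/12 = 0.0163333.
After month 15: iterate B ← B·(1+r₀) − £300.00 for 15 months → £3,168.75.
Then at r₁ with £300.00/mo: n₂ = −ln(1 − r₁·B/P)/ln(1+r₁) ≈ 11.69 → 12 more payments.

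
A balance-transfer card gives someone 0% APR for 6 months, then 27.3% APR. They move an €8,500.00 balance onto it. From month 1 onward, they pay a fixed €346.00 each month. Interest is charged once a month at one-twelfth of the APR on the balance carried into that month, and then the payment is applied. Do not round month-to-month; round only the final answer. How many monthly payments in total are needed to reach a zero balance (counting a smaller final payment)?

Promo months 1–6 at r₀ = 0%/12 = 0; months 7+ at r₁ = 27.3%/12 = 0.02275.
After month 6 (no interest yet): B = €8,500.00 − 6·€346.00 = €6,424.00.
Then at r₁ with €346.00/mo: n₂ = −ln(1 − r₁·B/P)/ln(1+r₁) ≈ 24.40 → 25 more payments.

31 payments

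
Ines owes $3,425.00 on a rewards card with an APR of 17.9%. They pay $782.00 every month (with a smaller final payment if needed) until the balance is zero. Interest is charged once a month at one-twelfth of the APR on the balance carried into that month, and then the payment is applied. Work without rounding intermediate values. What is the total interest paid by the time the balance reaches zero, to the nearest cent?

$144.78

Monthly rate r = 17.9%/12 = 1.49167% = 0.0149167.
Payoff takes n = ⌈−ln(1 − rB₀/P)/ln(1+r)⌉ = ⌈4.563⌉ = 5 payments; the last is $441.78.
Total paid = 4·$782.00 + $441.78 = $3,569.78.
Total interest = total paid − principal = $3,569.78 − $3,425.00 = $144.78.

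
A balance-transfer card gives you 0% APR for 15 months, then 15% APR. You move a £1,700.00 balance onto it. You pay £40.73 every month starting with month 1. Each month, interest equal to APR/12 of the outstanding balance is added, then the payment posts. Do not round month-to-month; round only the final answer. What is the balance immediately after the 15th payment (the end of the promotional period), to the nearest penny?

£1,089.05

Promo months 1–15 at r₀ = 0%/12 = 0; months 16+ at r₁ = 15%/12 = 0.0125.
After month 15 (no interest yet): B = £1,700.00 − 15·£40.73 = £1,089.05.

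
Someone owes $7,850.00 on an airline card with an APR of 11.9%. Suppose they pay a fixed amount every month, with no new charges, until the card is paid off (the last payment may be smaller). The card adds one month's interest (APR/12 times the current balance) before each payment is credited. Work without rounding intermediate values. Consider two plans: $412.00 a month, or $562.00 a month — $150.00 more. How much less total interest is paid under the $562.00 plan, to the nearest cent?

Monthly rate r = 11.9%/12 = 0.991667% = 0.00991667.
At $412.00/mo: n = ⌈−ln(1 − rB₀/P)/ln(1+r)⌉ = 22 payments (last $92.07); total interest = total paid − $7,850.00 = $894.07.
At $562.00/mo: 16 payments (last $61.85); total interest $641.85.
Interest saved = $894.07 − $641.85 = $252.22.

$252.22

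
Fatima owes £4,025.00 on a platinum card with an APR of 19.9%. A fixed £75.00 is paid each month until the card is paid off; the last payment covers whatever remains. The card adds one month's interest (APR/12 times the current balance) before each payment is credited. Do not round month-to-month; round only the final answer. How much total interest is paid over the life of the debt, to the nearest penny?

Monthly rate r = 19.9%/12 = 1.65833% = 0.0165833.
Payoff takes n = ⌈−ln(1 − rB₀/P)/ln(1+r)⌉ = ⌈134.187⌉ = 135 payments; the last is £14.14.
Total paid = 134·£75.00 + £14.14 = £10,064.14.
Total interest = total paid − principal = £10,064.14 − £4,025.00 = £6,039.14.

£6,039.14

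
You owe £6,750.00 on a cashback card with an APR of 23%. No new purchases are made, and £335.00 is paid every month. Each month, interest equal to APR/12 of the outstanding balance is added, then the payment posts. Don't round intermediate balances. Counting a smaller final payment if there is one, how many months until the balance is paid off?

26 payments

Monthly rate r = 23%/12 = 1.91667% = 0.0191667.
Recurrence: B ← B·(1+r) − £335.00.
Month 1: interest £129.38; balance after payment £6,544.38.
Month 2: interest £125.43; balance after payment £6,334.81.
Closed form: n = −ln(1 − rB₀/P)/ln(1+r) = −ln(0.61381)/ln(1.01917) ≈ 25.708, so the balance reaches zero during payment 26.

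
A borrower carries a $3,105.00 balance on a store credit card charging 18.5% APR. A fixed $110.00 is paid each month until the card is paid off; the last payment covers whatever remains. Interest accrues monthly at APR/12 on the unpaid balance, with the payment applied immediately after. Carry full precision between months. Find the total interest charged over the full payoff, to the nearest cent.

Monthly rate r = 18.5%/12 = 1.54167% = 0.0154167.
Payoff takes n = ⌈−ln(1 − rB₀/P)/ln(1+r)⌉ = ⌈37.338⌉ = 38 payments; the last is $37.34.
Total paid = 37·$110.00 + $37.34 = $4,107.34.
Total interest = total paid − principal = $4,107.34 − $3,105.00 = $1,002.34.

$1,002.34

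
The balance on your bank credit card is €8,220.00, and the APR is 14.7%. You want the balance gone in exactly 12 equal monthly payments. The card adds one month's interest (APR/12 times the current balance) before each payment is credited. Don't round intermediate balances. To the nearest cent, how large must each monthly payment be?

€740.76

Monthly rate r = 14.7%/12 = 1.225% = 0.01225.
Level-payment amortization: P = B₀·r / (1 − (1+r)^(−n)) = 8220.00·0.01225 / (1 − 1.01225^(−12)).
Denominator 1 − (1+r)^(−12) = 0.13593468.
P = 100.695 / 0.13593468 ≈ 740.76.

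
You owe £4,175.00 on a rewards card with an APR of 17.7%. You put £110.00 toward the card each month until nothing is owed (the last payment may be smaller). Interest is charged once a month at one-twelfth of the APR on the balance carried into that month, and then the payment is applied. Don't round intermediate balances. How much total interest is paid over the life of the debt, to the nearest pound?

£1,990

Monthly rate r = 17.7%/12 = 1.475% = 0.01475.
Payoff takes n = ⌈−ln(1 − rB₀/P)/ln(1+r)⌉ = ⌈56.043⌉ = 57 payments; the last is £4.73.
Total paid = 56·£110.00 + £4.73 = £6,164.73.
Total interest = total paid − principal = £6,164.73 − £4,175.00 = £1,989.73.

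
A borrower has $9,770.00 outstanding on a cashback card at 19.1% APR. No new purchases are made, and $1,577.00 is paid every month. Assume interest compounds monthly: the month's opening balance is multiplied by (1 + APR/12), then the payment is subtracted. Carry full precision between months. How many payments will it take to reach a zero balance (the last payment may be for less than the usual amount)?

Monthly rate r = 19.1%/12 = 1.59167% = 0.0159167.
Recurrence: B ← B·(1+r) − $1,577.00.
Month 1: interest $155.51; balance after payment $8,348.51.
Month 2: interest $132.88; balance after payment $6,904.39.
Closed form: n = −ln(1 − rB₀/P)/ln(1+r) = −ln(0.90139)/ln(1.01592) ≈ 6.574, so the balance reaches zero during payment 7.

7 months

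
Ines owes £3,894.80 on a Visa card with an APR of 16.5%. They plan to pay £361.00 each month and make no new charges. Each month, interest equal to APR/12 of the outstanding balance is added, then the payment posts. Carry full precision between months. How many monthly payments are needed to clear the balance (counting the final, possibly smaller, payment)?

12 payments

Monthly rate r = 16.5%/12 = 1.375% = 0.01375.
Recurrence: B ← B·(1+r) − £361.00.
Month 1: interest £53.55; balance after payment £3,587.35.
Month 2: interest £49.33; balance after payment £3,275.68.
Closed form: n = −ln(1 − rB₀/P)/ln(1+r) = −ln(0.85165)/ln(1.01375) ≈ 11.758, so the balance reaches zero during payment 12.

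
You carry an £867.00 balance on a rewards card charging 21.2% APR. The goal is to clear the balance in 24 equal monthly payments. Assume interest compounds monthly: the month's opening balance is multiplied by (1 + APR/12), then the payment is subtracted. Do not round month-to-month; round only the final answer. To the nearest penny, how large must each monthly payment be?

£44.64

Monthly rate r = 21.2%/12 = 1.76667% = 0.0176667.
Level-payment amortization: P = B₀·r / (1 − (1+r)^(−n)) = 867.00·0.0176667 / (1 − 1.01767^(−24)).
Denominator 1 − (1+r)^(−24) = 0.343149084.
P = 15.317 / 0.343149084 ≈ 44.64.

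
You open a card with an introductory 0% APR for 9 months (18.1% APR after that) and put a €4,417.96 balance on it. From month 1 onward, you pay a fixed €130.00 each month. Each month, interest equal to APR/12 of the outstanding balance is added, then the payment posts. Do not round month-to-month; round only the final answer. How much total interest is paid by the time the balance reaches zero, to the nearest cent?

€859.30

Promo months 1–9 at r₀ = 0%/12 = 0; months 10+ at r₁ = 18.1%/12 = 0.0150833.
After month 9 (no interest yet): B = €4,417.96 − 9·€130.00 = €3,247.96.
Then at r₁ with €130.00/mo: n₂ = −ln(1 − r₁·B/P)/ln(1+r₁) ≈ 31.59 → 32 more payments.
Total paid = 40·€130.00 + €77.26 = €5,277.26; interest = €5,277.26 − €4,417.96 = €859.30.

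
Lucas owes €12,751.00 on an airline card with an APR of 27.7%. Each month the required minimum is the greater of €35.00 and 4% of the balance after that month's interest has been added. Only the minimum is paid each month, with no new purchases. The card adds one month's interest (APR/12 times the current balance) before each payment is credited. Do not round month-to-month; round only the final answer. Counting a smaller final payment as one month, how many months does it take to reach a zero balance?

Monthly rate r = 27.7%/12 = 2.30833% = 0.0230833.
While 4% of the post-interest balance exceeds €35.00, each month B ← (B·(1+r))·(1 − 0.04), i.e. B shrinks by the factor (1+r)·0.96 = 0.98216.
This holds for months 1–151. Entering month 152 the balance is €841.52; 4% of the post-interest balance is now below €35.00, so the flat €35.00 minimum applies from here.
From month 152 a fixed €35.00 at rate r clears €841.52 in 36 more payments. Total: 151 + 36 = 187 months.

187 months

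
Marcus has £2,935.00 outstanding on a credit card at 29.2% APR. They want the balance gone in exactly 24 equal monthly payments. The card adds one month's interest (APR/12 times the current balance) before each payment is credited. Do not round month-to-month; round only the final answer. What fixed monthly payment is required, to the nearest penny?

Monthly rate r = 29.2%/12 = 2.43333% = 0.0243333.
Level-payment amortization: P = B₀·r / (1 − (1+r)^(−n)) = 2935.00·0.0243333 / (1 − 1.02433^(−24)).
Denominator 1 − (1+r)^(−24) = 0.438423835.
P = 71.4183 / 0.438423835 ≈ 162.90.

£162.90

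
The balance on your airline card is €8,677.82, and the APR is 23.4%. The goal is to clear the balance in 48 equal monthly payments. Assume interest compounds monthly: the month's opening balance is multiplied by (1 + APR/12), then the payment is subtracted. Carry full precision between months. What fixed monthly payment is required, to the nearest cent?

Monthly rate r = 23.4%/12 = 1.95% = 0.0195.
Level-payment amortization: P = B₀·r / (1 − (1+r)^(−n)) = 8677.82·0.0195 / (1 − 1.0195^(−48)).
Denominator 1 − (1+r)^(−48) = 0.604257262.
P = 169.217 / 0.604257262 ≈ 280.04.

€280.04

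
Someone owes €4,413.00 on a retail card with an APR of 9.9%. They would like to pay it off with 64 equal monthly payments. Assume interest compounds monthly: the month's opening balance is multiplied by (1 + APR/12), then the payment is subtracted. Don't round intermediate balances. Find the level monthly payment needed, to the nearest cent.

€89.03

Monthly rate r = 9.9%/12 = 0.825% = 0.00825.
Level-payment amortization: P = B₀·r / (1 − (1+r)^(−n)) = 4413.00·0.00825 / (1 − 1.00825^(−64)).
Denominator 1 − (1+r)^(−64) = 0.408937731.
P = 36.4073 / 0.408937731 ≈ 89.03.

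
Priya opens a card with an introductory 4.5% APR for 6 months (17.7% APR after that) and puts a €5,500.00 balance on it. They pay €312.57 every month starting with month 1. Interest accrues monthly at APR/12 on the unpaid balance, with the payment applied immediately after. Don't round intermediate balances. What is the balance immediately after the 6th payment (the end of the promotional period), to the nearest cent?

€3,731.83

Promo months 1–6 at r₀ = 4.5%/12 = 0.00375; months 7+ at r₁ = 17.7%/12 = 0.01475.
After month 6: iterate B ← B·(1+r₀) − €312.57 for 6 months → €3,731.83.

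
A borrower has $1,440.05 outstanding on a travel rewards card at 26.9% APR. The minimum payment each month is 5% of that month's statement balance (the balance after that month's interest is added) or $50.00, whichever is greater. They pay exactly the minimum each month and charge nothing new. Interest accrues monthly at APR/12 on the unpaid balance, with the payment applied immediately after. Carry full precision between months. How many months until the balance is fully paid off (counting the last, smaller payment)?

40 months

Monthly rate r = 26.9%/12 = 2.24167% = 0.0224167.
While 5% of the post-interest balance exceeds $50.00, each month B ← (B·(1+r))·(1 − 0.05), i.e. B shrinks by the factor (1+r)·0.95 = 0.9713.
This holds for months 1–14. Entering month 15 the balance is $957.85; 5% of the post-interest balance is now below $50.00, so the flat $50.00 minimum applies from here.
From month 15 a fixed $50.00 at rate r clears $957.85 in 26 more payments. Total: 14 + 26 = 40 months.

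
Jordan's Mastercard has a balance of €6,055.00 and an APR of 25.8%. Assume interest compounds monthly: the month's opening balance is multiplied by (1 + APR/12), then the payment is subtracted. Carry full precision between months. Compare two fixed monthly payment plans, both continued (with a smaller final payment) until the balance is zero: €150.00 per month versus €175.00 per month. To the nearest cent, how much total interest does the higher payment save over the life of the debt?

Monthly rate r = 25.8%/12 = 2.15% = 0.0215.
At €150.00/mo: n = ⌈−ln(1 − rB₀/P)/ln(1+r)⌉ = 96 payments (last €22.89); total interest = total paid − €6,055.00 = €8,217.89.
At €175.00/mo: 65 payments (last €6.40); total interest €5,151.40.
Interest saved = €8,217.89 − €5,151.40 = €3,066.49.

€3,066.49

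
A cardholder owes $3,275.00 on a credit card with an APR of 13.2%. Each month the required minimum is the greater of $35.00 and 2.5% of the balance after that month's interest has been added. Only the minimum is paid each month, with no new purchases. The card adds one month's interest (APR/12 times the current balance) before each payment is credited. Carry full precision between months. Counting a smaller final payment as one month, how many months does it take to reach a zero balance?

113 months

Monthly rate r = 13.2%/12 = 1.1% = 0.011.
While 2.5% of the post-interest balance exceeds $35.00, each month B ← (B·(1+r))·(1 − 0.025), i.e. B shrinks by the factor (1+r)·0.975 = 0.98572.
This holds for months 1–60. Entering month 61 the balance is $1,382.16; 2.5% of the post-interest balance is now below $35.00, so the flat $35.00 minimum applies from here.
From month 61 a fixed $35.00 at rate r clears $1,382.16 in 53 more payments. Total: 60 + 53 = 113 months.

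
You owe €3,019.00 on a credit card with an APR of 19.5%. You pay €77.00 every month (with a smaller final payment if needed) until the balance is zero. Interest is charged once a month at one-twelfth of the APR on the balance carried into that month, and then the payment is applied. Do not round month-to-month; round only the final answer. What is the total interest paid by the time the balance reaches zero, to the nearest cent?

Monthly rate r = 19.5%/12 = 1.625% = 0.01625.
Payoff takes n = ⌈−ln(1 − rB₀/P)/ln(1+r)⌉ = ⌈62.887⌉ = 63 payments; the last is €68.37.
Total paid = 62·€77.00 + €68.37 = €4,842.37.
Total interest = total paid − principal = €4,842.37 − €3,019.00 = €1,823.37.

€1,823.37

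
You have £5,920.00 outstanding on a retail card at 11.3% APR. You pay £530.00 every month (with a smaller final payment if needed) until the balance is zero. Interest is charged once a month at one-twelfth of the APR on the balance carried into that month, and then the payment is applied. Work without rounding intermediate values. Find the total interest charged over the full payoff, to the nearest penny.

£364.76

Monthly rate r = 11.3%/12 = 0.941667% = 0.00941667.
Payoff takes n = ⌈−ln(1 − rB₀/P)/ln(1+r)⌉ = ⌈11.857⌉ = 12 payments; the last is £454.76.
Total paid = 11·£530.00 + £454.76 = £6,284.76.
Total interest = total paid − principal = £6,284.76 − £5,920.00 = £364.76.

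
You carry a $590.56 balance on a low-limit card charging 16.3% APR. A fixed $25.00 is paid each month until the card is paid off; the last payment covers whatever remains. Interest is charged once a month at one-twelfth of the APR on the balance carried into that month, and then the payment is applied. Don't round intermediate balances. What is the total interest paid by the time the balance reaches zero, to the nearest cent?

$126.47

Monthly rate r = 16.3%/12 = 1.35833% = 0.0135833.
Payoff takes n = ⌈−ln(1 − rB₀/P)/ln(1+r)⌉ = ⌈28.680⌉ = 29 payments; the last is $17.03.
Total paid = 28·$25.00 + $17.03 = $717.03.
Total interest = total paid − principal = $717.03 − $590.56 = $126.47.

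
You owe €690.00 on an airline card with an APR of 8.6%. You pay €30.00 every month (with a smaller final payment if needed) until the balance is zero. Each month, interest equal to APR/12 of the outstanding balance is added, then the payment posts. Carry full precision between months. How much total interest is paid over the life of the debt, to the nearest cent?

Monthly rate r = 8.6%/12 = 0.716667% = 0.00716667.
Payoff takes n = ⌈−ln(1 − rB₀/P)/ln(1+r)⌉ = ⌈25.224⌉ = 26 payments; the last is €6.72.
Total paid = 25·€30.00 + €6.72 = €756.72.
Total interest = total paid − principal = €756.72 − €690.00 = €66.72.

€66.72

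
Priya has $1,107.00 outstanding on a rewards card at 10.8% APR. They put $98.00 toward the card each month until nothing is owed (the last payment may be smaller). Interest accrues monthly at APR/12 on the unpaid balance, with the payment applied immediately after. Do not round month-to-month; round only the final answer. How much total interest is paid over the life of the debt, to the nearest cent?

Monthly rate r = 10.8%/12 = 0.9% = 0.009.
Payoff takes n = ⌈−ln(1 − rB₀/P)/ln(1+r)⌉ = ⌈11.966⌉ = 12 payments; the last is $94.66.
Total paid = 11·$98.00 + $94.66 = $1,172.66.
Total interest = total paid − principal = $1,172.66 − $1,107.00 = $65.66.

$65.66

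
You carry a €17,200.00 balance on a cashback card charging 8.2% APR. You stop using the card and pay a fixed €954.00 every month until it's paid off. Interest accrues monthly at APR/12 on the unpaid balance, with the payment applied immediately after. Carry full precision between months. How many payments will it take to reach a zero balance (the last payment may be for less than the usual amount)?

Monthly rate r = 8.2%/12 = 0.683333% = 0.00683333.
Recurrence: B ← B·(1+r) − €954.00.
Month 1: interest €117.53; balance after payment €16,363.53.
Month 2: interest €111.82; balance after payment €15,521.35.
Closed form: n = −ln(1 − rB₀/P)/ln(1+r) = −ln(0.8768)/ln(1.00683) ≈ 19.306, so the balance reaches zero during payment 20.

20 months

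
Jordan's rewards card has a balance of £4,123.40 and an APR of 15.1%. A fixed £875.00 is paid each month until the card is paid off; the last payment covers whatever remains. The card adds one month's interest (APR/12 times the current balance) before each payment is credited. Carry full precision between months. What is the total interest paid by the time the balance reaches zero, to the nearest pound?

Monthly rate r = 15.1%/12 = 1.25833% = 0.0125833.
Payoff takes n = ⌈−ln(1 − rB₀/P)/ln(1+r)⌉ = ⌈4.888⌉ = 5 payments; the last is £777.94.
Total paid = 4·£875.00 + £777.94 = £4,277.94.
Total interest = total paid − principal = £4,277.94 − £4,123.40 = £154.54.

£155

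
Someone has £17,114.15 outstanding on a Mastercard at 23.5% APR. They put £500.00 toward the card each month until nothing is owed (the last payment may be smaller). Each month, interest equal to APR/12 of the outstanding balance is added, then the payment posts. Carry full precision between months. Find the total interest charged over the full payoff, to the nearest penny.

£11,492.99

Monthly rate r = 23.5%/12 = 1.95833% = 0.0195833.
Payoff takes n = ⌈−ln(1 − rB₀/P)/ln(1+r)⌉ = ⌈57.213⌉ = 58 payments; the last is £107.14.
Total paid = 57·£500.00 + £107.14 = £28,607.14.
Total interest = total paid − principal = £28,607.14 − £17,114.15 = £11,492.99.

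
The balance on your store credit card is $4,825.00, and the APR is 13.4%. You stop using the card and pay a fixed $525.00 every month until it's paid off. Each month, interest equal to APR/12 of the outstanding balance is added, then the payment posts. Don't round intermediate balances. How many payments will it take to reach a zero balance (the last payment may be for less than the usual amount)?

Monthly rate r = 13.4%/12 = 1.11667% = 0.0111667.
Recurrence: B ← B·(1+r) − $525.00.
Month 1: interest $53.88; balance after payment $4,353.88.
Month 2: interest $48.62; balance after payment $3,877.50.
Closed form: n = −ln(1 − rB₀/P)/ln(1+r) = −ln(0.89737)/ln(1.01117) ≈ 9.751, so the balance reaches zero during payment 10.

10 payments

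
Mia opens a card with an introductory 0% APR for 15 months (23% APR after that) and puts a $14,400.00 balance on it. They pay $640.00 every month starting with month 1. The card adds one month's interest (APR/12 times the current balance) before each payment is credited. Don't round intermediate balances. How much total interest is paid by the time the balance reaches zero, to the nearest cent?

$432.47

Promo months 1–15 at r₀ = 0%/12 = 0; months 16+ at r₁ = 23%/12 = 0.0191667.
After month 15 (no interest yet): B = $14,400.00 − 15·$640.00 = $4,800.00.
Then at r₁ with $640.00/mo: n₂ = −ln(1 − r₁·B/P)/ln(1+r₁) ≈ 8.17 → 9 more payments.
Total paid = 23·$640.00 + $112.47 = $14,832.47; interest = $14,832.47 − $14,400.00 = $432.47.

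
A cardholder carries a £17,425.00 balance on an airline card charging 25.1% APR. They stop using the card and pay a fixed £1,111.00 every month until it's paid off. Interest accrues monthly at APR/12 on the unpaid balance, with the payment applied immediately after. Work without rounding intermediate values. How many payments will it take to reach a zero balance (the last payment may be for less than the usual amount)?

20 months

Monthly rate r = 25.1%/12 = 2.09167% = 0.0209167.
Recurrence: B ← B·(1+r) − £1,111.00.
Month 1: interest £364.47; balance after payment £16,678.47.
Month 2: interest £348.86; balance after payment £15,916.33.
Closed form: n = −ln(1 − rB₀/P)/ln(1+r) = −ln(0.67194)/ln(1.02092) ≈ 19.206, so the balance reaches zero during payment 20.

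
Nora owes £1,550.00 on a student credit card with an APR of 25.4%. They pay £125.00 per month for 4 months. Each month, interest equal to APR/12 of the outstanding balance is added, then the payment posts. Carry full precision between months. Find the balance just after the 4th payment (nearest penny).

Monthly rate r = 25.4%/12 = 2.11667% = 0.0211667.
Each month: B ← B·(1+r) − £125.00.
Month 1: interest £32.81; balance after payment £1,457.81.
Month 2: interest £30.86; balance after payment £1,363.67.
Month 3: interest £28.86; balance after payment £1,267.53.
Month 4: interest £26.83; balance after payment £1,169.36.

£1,169.36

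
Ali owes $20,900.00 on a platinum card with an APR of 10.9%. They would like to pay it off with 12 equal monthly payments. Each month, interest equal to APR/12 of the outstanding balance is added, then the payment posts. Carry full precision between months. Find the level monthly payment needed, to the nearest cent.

Monthly rate r = 10.9%/12 = 0.908333% = 0.00908333.
Level-payment amortization: P = B₀·r / (1 − (1+r)^(−n)) = 20900.00·0.00908333 / (1 − 1.00908^(−12)).
Denominator 1 − (1+r)^(−12) = 0.102828225.
P = 189.842 / 0.102828225 ≈ 1846.20.

$1,846.20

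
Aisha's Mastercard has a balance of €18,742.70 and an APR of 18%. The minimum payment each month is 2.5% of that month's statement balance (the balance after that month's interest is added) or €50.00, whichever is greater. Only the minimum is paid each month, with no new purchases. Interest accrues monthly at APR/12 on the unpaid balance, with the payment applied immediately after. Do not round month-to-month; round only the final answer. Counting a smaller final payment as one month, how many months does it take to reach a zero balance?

277 months

Monthly rate r = 18%/12 = 1.5% = 0.015.
While 2.5% of the post-interest balance exceeds €50.00, each month B ← (B·(1+r))·(1 − 0.025), i.e. B shrinks by the factor (1+r)·0.975 = 0.98962.
This holds for months 1–216. Entering month 217 the balance is €1,970.13; 2.5% of the post-interest balance is now below €50.00, so the flat €50.00 minimum applies from here.
From month 217 a fixed €50.00 at rate r clears €1,970.13 in 61 more payments. Total: 216 + 61 = 277 months.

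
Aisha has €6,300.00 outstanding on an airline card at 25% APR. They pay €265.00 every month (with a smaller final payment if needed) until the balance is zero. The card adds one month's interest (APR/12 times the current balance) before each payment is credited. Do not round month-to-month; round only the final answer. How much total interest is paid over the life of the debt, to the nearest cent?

Monthly rate r = 25%/12 = 2.08333% = 0.0208333.
Payoff takes n = ⌈−ln(1 − rB₀/P)/ln(1+r)⌉ = ⌈33.161⌉ = 34 payments; the last is €43.05.
Total paid = 33·€265.00 + €43.05 = €8,788.05.
Total interest = total paid − principal = €8,788.05 − €6,300.00 = €2,488.05.

€2,488.05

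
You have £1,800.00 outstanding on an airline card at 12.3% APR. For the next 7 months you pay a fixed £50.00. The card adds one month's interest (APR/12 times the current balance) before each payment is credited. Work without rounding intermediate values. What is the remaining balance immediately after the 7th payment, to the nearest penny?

£1,572.24

Monthly rate r = 12.3%/12 = 1.025% = 0.01025.
Each month: B ← B·(1+r) − £50.00.
Month 1: interest £18.45; balance after payment £1,768.45.
Month 2: interest £18.13; balance after payment £1,736.58.
Month 3: interest £17.80; balance after payment £1,704.38.
Month 4: interest £17.47; balance after payment £1,671.85.
Month 5: interest £17.14; balance after payment £1,638.98.
Month 6: interest £16.80; balance after payment £1,605.78.
Month 7: interest £16.46; balance after payment £1,572.24.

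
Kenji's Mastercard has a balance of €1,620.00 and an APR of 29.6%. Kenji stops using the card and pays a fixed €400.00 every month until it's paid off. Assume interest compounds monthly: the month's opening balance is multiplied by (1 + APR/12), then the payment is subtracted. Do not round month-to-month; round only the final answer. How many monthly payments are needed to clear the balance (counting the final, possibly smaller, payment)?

5 months

Monthly rate r = 29.6%/12 = 2.46667% = 0.0246667.
Recurrence: B ← B·(1+r) − €400.00.
Month 1: interest €39.96; balance after payment €1,259.96.
Month 2: interest €31.08; balance after payment €891.04.
Month 3: interest €21.98; balance after payment €513.02.
Month 4: interest €12.65; balance after payment €125.67.
Month 5: interest €3.10; balance after payment €0.00.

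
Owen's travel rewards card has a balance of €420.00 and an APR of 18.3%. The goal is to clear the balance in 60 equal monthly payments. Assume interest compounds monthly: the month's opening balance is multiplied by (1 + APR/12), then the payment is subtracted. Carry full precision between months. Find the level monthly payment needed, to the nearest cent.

Monthly rate r = 18.3%/12 = 1.525% = 0.01525.
Level-payment amortization: P = B₀·r / (1 − (1+r)^(−n)) = 420.00·0.01525 / (1 − 1.01525^(−60)).
Denominator 1 − (1+r)^(−60) = 0.596707533.
P = 6.405 / 0.596707533 ≈ 10.73.

€10.73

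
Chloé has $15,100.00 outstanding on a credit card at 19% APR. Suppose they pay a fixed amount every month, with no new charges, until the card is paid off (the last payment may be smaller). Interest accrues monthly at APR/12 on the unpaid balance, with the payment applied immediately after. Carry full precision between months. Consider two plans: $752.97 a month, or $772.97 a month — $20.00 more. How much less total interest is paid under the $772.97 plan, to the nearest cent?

Monthly rate r = 19%/12 = 1.58333% = 0.0158333.
At $752.97/mo: n = ⌈−ln(1 − rB₀/P)/ln(1+r)⌉ = 25 payments (last $240.92); total interest = total paid − $15,100.00 = $3,212.20.
At $772.97/mo: 24 payments (last $431.69); total interest $3,110.00.
Interest saved = $3,212.20 − $3,110.00 = $102.20.

$102.20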